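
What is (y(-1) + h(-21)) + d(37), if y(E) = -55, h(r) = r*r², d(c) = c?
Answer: -9279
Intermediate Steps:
h(r) = r³
(y(-1) + h(-21)) + d(37) = (-55 + (-21)³) + 37 = (-55 - 9261) + 37 = -9316 + 37 = -9279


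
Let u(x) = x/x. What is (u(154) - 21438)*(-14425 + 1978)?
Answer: 266826339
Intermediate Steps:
u(x) = 1
(u(154) - 21438)*(-14425 + 1978) = (1 - 21438)*(-14425 + 1978) = -21437*(-12447) = 266826339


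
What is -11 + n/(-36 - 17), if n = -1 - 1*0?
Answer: -582/53 ≈ -10.981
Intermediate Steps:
n = -1 (n = -1 + 0 = -1)
-11 + n/(-36 - 17) = -11 - 1/(-36 - 17) = -11 - 1/(-53) = -11 - 1/53*(-1) = -11 + 1/53 = -582/53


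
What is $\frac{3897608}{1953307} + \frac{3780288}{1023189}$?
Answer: $\frac{3790684214776}{666200745341} \approx 5.69$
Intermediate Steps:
$\frac{3897608}{1953307} + \frac{3780288}{1023189} = 3897608 \cdot \frac{1}{1953307} + 3780288 \cdot \frac{1}{1023189} = \frac{3897608}{1953307} + \frac{1260096}{341063} = \frac{3790684214776}{666200745341}$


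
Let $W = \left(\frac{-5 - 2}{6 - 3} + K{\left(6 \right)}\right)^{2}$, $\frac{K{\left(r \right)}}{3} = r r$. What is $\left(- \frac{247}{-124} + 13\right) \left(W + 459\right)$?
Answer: $\frac{48622145}{279} \approx 1.7427 \cdot 10^{5}$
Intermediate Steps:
$K{\left(r \right)} = 3 r^{2}$ ($K{\left(r \right)} = 3 r r = 3 r^{2}$)
$W = \frac{100489}{9}$ ($W = \left(\frac{-5 - 2}{6 - 3} + 3 \cdot 6^{2}\right)^{2} = \left(- \frac{7}{3} + 3 \cdot 36\right)^{2} = \left(\left(-7\right) \frac{1}{3} + 108\right)^{2} = \left(- \frac{7}{3} + 108\right)^{2} = \left(\frac{317}{3}\right)^{2} = \frac{100489}{9} \approx 11165.0$)
$\left(- \frac{247}{-124} + 13\right) \left(W + 459\right) = \left(- \frac{247}{-124} + 13\right) \left(\frac{100489}{9} + 459\right) = \left(\left(-247\right) \left(- \frac{1}{124}\right) + 13\right) \frac{104620}{9} = \left(\frac{247}{124} + 13\right) \frac{104620}{9} = \frac{1859}{124} \cdot \frac{104620}{9} = \frac{48622145}{279}$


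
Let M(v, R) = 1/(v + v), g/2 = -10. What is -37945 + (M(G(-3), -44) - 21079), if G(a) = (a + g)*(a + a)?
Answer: -16290623/276 ≈ -59024.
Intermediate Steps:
g = -20 (g = 2*(-10) = -20)
G(a) = 2*a*(-20 + a) (G(a) = (a - 20)*(a + a) = (-20 + a)*(2*a) = 2*a*(-20 + a))
M(v, R) = 1/(2*v)
-37945 + (M(G(-3), -44) - 21079) = -37945 + (1/(2*((2*(-3)*(-20 - 3)))) - 21079) = -37945 + (1/(2*((2*(-3)*(-23)))) - 21079) = -37945 + ((½)/138 - 21079) = -37945 + ((½)*(1/138) - 21079) = -37945 + (1/276 - 21079) = -37945 - 5817803/276 = -16290623/276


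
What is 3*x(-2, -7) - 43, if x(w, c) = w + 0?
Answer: -49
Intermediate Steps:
x(w, c) = w
3*x(-2, -7) - 43 = 3*(-2) - 43 = -6 - 43 = -49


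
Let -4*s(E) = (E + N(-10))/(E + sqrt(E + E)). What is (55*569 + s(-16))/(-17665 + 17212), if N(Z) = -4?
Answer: -563305/8154 + 5*I*sqrt(2)/32616 ≈ -69.083 + 0.0002168*I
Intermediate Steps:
s(E) = -(-4 + E)/(4*(E + sqrt(2)*sqrt(E))) (s(E) = -(E - 4)/(4*(E + sqrt(E + E))) = -(-4 + E)/(4*(E + sqrt(2*E))) = -(-4 + E)/(4*(E + sqrt(2)*sqrt(E))))
(55*569 + s(-16))/(-17665 + 17212) = (55*569 + (1 - 1/4*(-16))/(-16 + sqrt(2)*sqrt(-16)))/(-17665 + 17212) = (31295 + (1 + 4)/(-16 + sqrt(2)*(4*I)))/(-453) = (31295 + 5/(-16 + 4*I*sqrt(2)))*(-1/453) = -31295/453 - 5/(453*(-16 + 4*I*sqrt(2)))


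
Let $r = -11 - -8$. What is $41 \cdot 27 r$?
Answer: $-3321$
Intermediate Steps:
$r = -3$ ($r = -11 + 8 = -3$)
$41 \cdot 27 r = 41 \cdot 27 \left(-3\right) = 1107 \left(-3\right) = -3321$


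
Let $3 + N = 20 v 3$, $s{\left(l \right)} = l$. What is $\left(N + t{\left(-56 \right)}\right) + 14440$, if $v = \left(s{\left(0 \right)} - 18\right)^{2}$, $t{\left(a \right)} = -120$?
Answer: $33757$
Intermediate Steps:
$v = 324$ ($v = \left(0 - 18\right)^{2} = \left(-18\right)^{2} = 324$)
$N = 19437$ ($N = -3 + 20 \cdot 324 \cdot 3 = -3 + 6480 \cdot 3 = -3 + 19440 = 19437$)
$\left(N + t{\left(-56 \right)}\right) + 14440 = \left(19437 - 120\right) + 14440 = 19317 + 14440 = 33757$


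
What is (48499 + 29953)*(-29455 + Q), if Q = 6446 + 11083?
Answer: -935618552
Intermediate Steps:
Q = 17529
(48499 + 29953)*(-29455 + Q) = (48499 + 29953)*(-29455 + 17529) = 78452*(-11926) = -935618552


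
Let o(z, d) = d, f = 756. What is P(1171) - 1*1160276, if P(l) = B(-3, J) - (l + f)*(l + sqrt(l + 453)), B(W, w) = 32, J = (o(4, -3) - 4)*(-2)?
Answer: -3416761 - 3854*sqrt(406) ≈ -3.4944e+6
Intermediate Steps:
J = 14 (J = (-3 - 4)*(-2) = -7*(-2) = 14)
P(l) = 32 - (756 + l)*(l + sqrt(453 + l)) (P(l) = 32 - (l + 756)*(l + sqrt(l + 453)) = 32 - (756 + l)*(l + sqrt(453 + l)))
P(1171) - 1*1160276 = (32 - 1*1171**2 - 756*1171 - 756*sqrt(453 + 1171) - 1*1171*sqrt(453 + 1171)) - 1*1160276 = (32 - 1*1371241 - 885276 - 1512*sqrt(406) - 1*1171*sqrt(1624)) - 1160276 = (32 - 1371241 - 885276 - 1512*sqrt(406) - 1*1171*2*sqrt(406)) - 1160276 = (32 - 1371241 - 885276 - 1512*sqrt(406) - 2342*sqrt(406)) - 1160276 = (-2256485 - 3854*sqrt(406)) - 1160276 = -3416761 - 3854*sqrt(406)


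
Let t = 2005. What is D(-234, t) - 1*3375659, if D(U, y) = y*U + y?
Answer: -3842824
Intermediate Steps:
D(U, y) = y + U*y (D(U, y) = U*y + y = y + U*y)
D(-234, t) - 1*3375659 = 2005*(1 - 234) - 1*3375659 = 2005*(-233) - 3375659 = -467165 - 3375659 = -3842824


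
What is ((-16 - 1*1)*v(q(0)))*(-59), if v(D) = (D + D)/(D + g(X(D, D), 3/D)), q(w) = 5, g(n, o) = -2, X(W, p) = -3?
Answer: 10030/3 ≈ 3343.3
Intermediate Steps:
v(D) = 2*D/(-2 + D) (v(D) = (D + D)/(D - 2) = (2*D)/(-2 + D) = 2*D/(-2 + D))
((-16 - 1*1)*v(q(0)))*(-59) = ((-16 - 1*1)*(2*5/(-2 + 5)))*(-59) = ((-16 - 1)*(2*5/3))*(-59) = -34*5/3*(-59) = -17*10/3*(-59) = -170/3*(-59) = 10030/3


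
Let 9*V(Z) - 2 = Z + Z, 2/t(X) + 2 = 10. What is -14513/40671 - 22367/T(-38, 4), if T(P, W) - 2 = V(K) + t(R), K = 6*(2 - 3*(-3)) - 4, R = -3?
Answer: -3639696373/2643615 ≈ -1376.8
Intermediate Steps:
t(X) = ¼ (t(X) = 2/(-2 + 10) = 2/8 = 2*(⅛) = ¼)
K = 62 (K = 6*(2 + 9) - 4 = 6*11 - 4 = 66 - 4 = 62)
V(Z) = 2/9 + 2*Z/9 (V(Z) = 2/9 + (Z + Z)/9 = 2/9 + (2*Z)/9 = 2/9 + 2*Z/9)
T(P, W) = 65/4 (T(P, W) = 2 + ((2/9 + (2/9)*62) + ¼) = 2 + ((2/9 + 124/9) + ¼) = 2 + (14 + ¼) = 2 + 57/4 = 65/4)
-14513/40671 - 22367/T(-38, 4) = -14513/40671 - 22367/65/4 = -14513*1/40671 - 22367*4/65 = -14513/40671 - 89468/65 = -3639696373/2643615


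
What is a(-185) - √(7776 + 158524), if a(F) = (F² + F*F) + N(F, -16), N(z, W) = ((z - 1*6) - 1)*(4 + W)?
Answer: 70754 - 10*√1663 ≈ 70346.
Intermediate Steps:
N(z, W) = (-7 + z)*(4 + W) (N(z, W) = ((z - 6) - 1)*(4 + W) = ((-6 + z) - 1)*(4 + W) = (-7 + z)*(4 + W))
a(F) = 84 - 12*F + 2*F² (a(F) = (F² + F*F) + (-28 - 7*(-16) + 4*F - 16*F) = (F² + F²) + (-28 + 112 + 4*F - 16*F) = 2*F² + (84 - 12*F) = 84 - 12*F + 2*F²)
a(-185) - √(7776 + 158524) = (84 - 12*(-185) + 2*(-185)²) - √(7776 + 158524) = (84 + 2220 + 2*34225) - √166300 = (84 + 2220 + 68450) - 10*√1663 = 70754 - 10*√1663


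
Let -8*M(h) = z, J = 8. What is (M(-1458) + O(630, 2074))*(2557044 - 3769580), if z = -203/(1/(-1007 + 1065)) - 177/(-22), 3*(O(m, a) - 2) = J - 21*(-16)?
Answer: -127036335751/66 ≈ -1.9248e+9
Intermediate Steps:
O(m, a) = 350/3 (O(m, a) = 2 + (8 - 21*(-16))/3 = 2 + (8 + 336)/3 = 2 + (1/3)*344 = 2 + 344/3 = 350/3)
z = -258851/22 (z = -203/(1/58) - 177*(-1/22) = -203/1/58 + 177/22 = -203*58 + 177/22 = -11774 + 177/22 = -258851/22 ≈ -11766.)
M(h) = 258851/176 (M(h) = -1/8*(-258851/22) = 258851/176)
(M(-1458) + O(630, 2074))*(2557044 - 3769580) = (258851/176 + 350/3)*(2557044 - 3769580) = (838153/528)*(-1212536) = -127036335751/66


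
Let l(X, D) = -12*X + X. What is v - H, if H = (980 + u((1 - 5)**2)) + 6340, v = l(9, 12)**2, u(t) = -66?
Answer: 2547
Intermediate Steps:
l(X, D) = -11*X
v = 9801 (v = (-11*9)**2 = (-99)**2 = 9801)
H = 7254 (H = (980 - 66) + 6340 = 914 + 6340 = 7254)
v - H = 9801 - 1*7254 = 9801 - 7254 = 2547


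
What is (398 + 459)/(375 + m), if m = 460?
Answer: 857/835 ≈ 1.0263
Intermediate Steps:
(398 + 459)/(375 + m) = (398 + 459)/(375 + 460) = 857/835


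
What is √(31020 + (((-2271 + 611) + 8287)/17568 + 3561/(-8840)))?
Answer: √81179831293485990/1617720 ≈ 176.13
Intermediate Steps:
√(31020 + (((-2271 + 611) + 8287)/17568 + 3561/(-8840))) = √(31020 + ((-1660 + 8287)*(1/17568) + 3561*(-1/8840))) = √(31020 + (6627*(1/17568) - 3561/8840)) = √(31020 + (2209/5856 - 3561/8840)) = √(31020 - 165707/6470880) = √(200726531893/6470880) = √81179831293485990/1617720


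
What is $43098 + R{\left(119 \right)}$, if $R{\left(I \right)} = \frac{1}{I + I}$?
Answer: $\frac{10257325}{238} \approx 43098.0$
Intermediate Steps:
$R{\left(I \right)} = \frac{1}{2 I}$
$43098 + R{\left(119 \right)} = 43098 + \frac{1}{2 \cdot 119} = 43098 + \frac{1}{2} \cdot \frac{1}{119} = 43098 + \frac{1}{238} = \frac{10257325}{238}$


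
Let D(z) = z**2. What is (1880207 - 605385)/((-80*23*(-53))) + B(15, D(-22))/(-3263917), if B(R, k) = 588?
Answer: 2080427928007/159148592920 ≈ 13.072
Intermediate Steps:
(1880207 - 605385)/((-80*23*(-53))) + B(15, D(-22))/(-3263917) = (1880207 - 605385)/((-80*23*(-53))) + 588/(-3263917) = 1274822/((-1840*(-53))) + 588*(-1/3263917) = 1274822/97520 - 588/3263917 = 1274822*(1/97520) - 588/3263917 = 637411/48760 - 588/3263917 = 2080427928007/159148592920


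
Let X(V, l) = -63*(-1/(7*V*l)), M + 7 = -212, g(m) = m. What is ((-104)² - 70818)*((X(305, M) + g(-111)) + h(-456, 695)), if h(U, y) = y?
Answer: -780191425514/22265 ≈ -3.5041e+7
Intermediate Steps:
M = -219 (M = -7 - 212 = -219)
X(V, l) = 9/(V*l) (X(V, l) = -63*(-1/(7*V*l)) = -(-9)/(V*l) = 9/(V*l))
((-104)² - 70818)*((X(305, M) + g(-111)) + h(-456, 695)) = ((-104)² - 70818)*((9/(305*(-219)) - 111) + 695) = (10816 - 70818)*((9*(1/305)*(-1/219) - 111) + 695) = -60002*((-3/22265 - 111) + 695) = -60002*(-2471418/22265 + 695) = -60002*13002757/22265 = -780191425514/22265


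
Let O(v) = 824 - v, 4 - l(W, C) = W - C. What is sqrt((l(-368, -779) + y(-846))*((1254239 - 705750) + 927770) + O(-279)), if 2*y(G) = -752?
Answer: I*sqrt(1155909694) ≈ 33999.0*I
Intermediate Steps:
y(G) = -376 (y(G) = (1/2)*(-752) = -376)
l(W, C) = 4 + C - W (l(W, C) = 4 - (W - C) = 4 + (C - W) = 4 + C - W)
sqrt((l(-368, -779) + y(-846))*((1254239 - 705750) + 927770) + O(-279)) = sqrt(((4 - 779 - 1*(-368)) - 376)*((1254239 - 705750) + 927770) + (824 - 1*(-279))) = sqrt(((4 - 779 + 368) - 376)*(548489 + 927770) + (824 + 279)) = sqrt((-407 - 376)*1476259 + 1103) = sqrt(-783*1476259 + 1103) = sqrt(-1155910797 + 1103) = sqrt(-1155909694) = I*sqrt(1155909694)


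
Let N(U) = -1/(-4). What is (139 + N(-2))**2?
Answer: 310249/16 ≈ 19391.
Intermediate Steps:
N(U) = 1/4 (N(U) = -1*(-1/4) = 1/4)
(139 + N(-2))**2 = (139 + 1/4)**2 = (557/4)**2 = 310249/16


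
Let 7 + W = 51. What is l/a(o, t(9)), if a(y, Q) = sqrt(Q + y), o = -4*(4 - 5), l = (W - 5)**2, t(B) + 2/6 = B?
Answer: 1521*sqrt(114)/38 ≈ 427.36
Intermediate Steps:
W = 44 (W = -7 + 51 = 44)
t(B) = -1/3 + B
l = 1521 (l = (44 - 5)**2 = 39**2 = 1521)
o = 4 (o = -4*(-1) = 4)
l/a(o, t(9)) = 1521/(sqrt((-1/3 + 9) + 4)) = 1521/(sqrt(26/3 + 4)) = 1521/(sqrt(38/3)) = 1521/((sqrt(114)/3)) = 1521*(sqrt(114)/38) = 1521*sqrt(114)/38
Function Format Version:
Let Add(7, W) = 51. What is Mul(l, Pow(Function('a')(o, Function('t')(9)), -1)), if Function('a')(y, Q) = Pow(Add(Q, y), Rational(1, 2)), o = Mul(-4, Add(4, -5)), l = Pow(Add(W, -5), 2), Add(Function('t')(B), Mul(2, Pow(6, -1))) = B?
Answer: Mul(Rational(1521, 38), Pow(114, Rational(1, 2))) ≈ 427.36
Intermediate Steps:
W = 44 (W = Add(-7, 51) = 44)
Function('t')(B) = Add(Rational(-1, 3), B)
l = 1521 (l = Pow(Add(44, -5), 2) = Pow(39, 2) = 1521)
o = 4 (o = Mul(-4, -1) = 4)
Mul(l, Pow(Function('a')(o, Function('t')(9)), -1)) = Mul(1521, Pow(Pow(Add(Add(Rational(-1, 3), 9), 4), Rational(1, 2)), -1)) = Mul(1521, Pow(Pow(Add(Rational(26, 3), 4), Rational(1, 2)), -1)) = Mul(1521, Pow(Pow(Rational(38, 3), Rational(1, 2)), -1)) = Mul(1521, Pow(Mul(Rational(1, 3), Pow(114, Rational(1, 2))), -1)) = Mul(1521, Mul(Rational(1, 38), Pow(114, Rational(1, 2)))) = Mul(Rational(1521, 38), Pow(114, Rational(1, 2)))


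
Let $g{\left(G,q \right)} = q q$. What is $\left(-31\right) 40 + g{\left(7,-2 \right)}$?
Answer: $-1236$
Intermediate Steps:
$g{\left(G,q \right)} = q^{2}$
$\left(-31\right) 40 + g{\left(7,-2 \right)} = \left(-31\right) 40 + \left(-2\right)^{2} = -1240 + 4 = -1236$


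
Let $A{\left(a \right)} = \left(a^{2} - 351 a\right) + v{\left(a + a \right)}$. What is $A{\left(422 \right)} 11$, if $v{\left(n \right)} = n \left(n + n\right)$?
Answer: $16000974$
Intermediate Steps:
$v{\left(n \right)} = 2 n^{2}$ ($v{\left(n \right)} = n 2 n = 2 n^{2}$)
$A{\left(a \right)} = - 351 a + 9 a^{2}$ ($A{\left(a \right)} = \left(a^{2} - 351 a\right) + 2 \left(a + a\right)^{2} = \left(a^{2} - 351 a\right) + 2 \left(2 a\right)^{2} = \left(a^{2} - 351 a\right) + 2 \cdot 4 a^{2} = \left(a^{2} - 351 a\right) + 8 a^{2} = - 351 a + 9 a^{2}$)
$A{\left(422 \right)} 11 = 9 \cdot 422 \left(-39 + 422\right) 11 = 9 \cdot 422 \cdot 383 \cdot 11 = 1454634 \cdot 11 = 16000974$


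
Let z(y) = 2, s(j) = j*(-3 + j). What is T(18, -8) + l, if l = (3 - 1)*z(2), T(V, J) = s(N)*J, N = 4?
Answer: -28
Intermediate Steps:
T(V, J) = 4*J (T(V, J) = (4*(-3 + 4))*J = (4*1)*J = 4*J)
l = 4 (l = (3 - 1)*2 = 2*2 = 4)
T(18, -8) + l = 4*(-8) + 4 = -32 + 4 = -28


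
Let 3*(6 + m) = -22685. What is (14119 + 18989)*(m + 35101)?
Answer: 911573600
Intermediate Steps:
m = -22703/3 (m = -6 + (⅓)*(-22685) = -6 - 22685/3 = -22703/3 ≈ -7567.7)
(14119 + 18989)*(m + 35101) = (14119 + 18989)*(-22703/3 + 35101) = 33108*(82600/3) = 911573600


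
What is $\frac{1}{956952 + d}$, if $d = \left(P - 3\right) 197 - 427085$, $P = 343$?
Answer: $\frac{1}{596847} \approx 1.6755 \cdot 10^{-6}$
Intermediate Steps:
$d = -360105$ ($d = \left(343 - 3\right) 197 - 427085 = 340 \cdot 197 - 427085 = 66980 - 427085 = -360105$)
$\frac{1}{956952 + d} = \frac{1}{956952 - 360105} = \frac{1}{596847}$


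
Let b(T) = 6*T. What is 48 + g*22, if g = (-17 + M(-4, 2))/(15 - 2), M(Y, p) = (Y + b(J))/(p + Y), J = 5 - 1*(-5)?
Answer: -366/13 ≈ -28.154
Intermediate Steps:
J = 10 (J = 5 + 5 = 10)
M(Y, p) = (60 + Y)/(Y + p) (M(Y, p) = (Y + 6*10)/(p + Y) = (Y + 60)/(Y + p) = (60 + Y)/(Y + p))
g = -45/13 (g = (-17 + (60 - 4)/(-4 + 2))/(15 - 2) = (-17 + 56/(-2))/13 = (-17 - ½*56)*(1/13) = (-17 - 28)*(1/13) = -45*1/13 = -45/13 ≈ -3.4615)
48 + g*22 = 48 - 45/13*22 = 48 - 990/13 = -366/13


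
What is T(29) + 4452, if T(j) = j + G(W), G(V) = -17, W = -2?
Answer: 4464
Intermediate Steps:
T(j) = -17 + j (T(j) = j - 17 = -17 + j)
T(29) + 4452 = (-17 + 29) + 4452 = 12 + 4452 = 4464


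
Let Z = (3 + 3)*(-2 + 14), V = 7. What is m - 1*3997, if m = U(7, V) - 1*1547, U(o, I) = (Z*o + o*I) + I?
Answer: -4984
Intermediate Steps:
Z = 72 (Z = 6*12 = 72)
U(o, I) = I + 72*o + I*o (U(o, I) = (72*o + o*I) + I = (72*o + I*o) + I = I + 72*o + I*o)
m = -987 (m = (7 + 72*7 + 7*7) - 1*1547 = (7 + 504 + 49) - 1547 = 560 - 1547 = -987)
m - 1*3997 = -987 - 1*3997 = -987 - 3997 = -4984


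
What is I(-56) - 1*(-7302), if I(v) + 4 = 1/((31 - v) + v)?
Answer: 226239/31 ≈ 7298.0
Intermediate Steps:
I(v) = -123/31 (I(v) = -4 + 1/((31 - v) + v) = -4 + 1/31 = -123/31)
I(-56) - 1*(-7302) = -123/31 - 1*(-7302) = -123/31 + 7302 = 226239/31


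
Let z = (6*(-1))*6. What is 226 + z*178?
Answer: -6182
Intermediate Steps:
z = -36 (z = -6*6 = -36)
226 + z*178 = 226 - 36*178 = 226 - 6408 = -6182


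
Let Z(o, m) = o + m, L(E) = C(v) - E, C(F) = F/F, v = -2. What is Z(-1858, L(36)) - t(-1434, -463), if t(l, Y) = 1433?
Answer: -3326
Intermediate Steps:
C(F) = 1
L(E) = 1 - E
Z(o, m) = m + o
Z(-1858, L(36)) - t(-1434, -463) = ((1 - 1*36) - 1858) - 1*1433 = ((1 - 36) - 1858) - 1433 = (-35 - 1858) - 1433 = -1893 - 1433 = -3326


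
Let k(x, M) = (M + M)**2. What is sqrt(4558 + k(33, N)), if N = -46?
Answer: sqrt(13022) ≈ 114.11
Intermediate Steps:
k(x, M) = 4*M**2 (k(x, M) = (2*M)**2 = 4*M**2)
sqrt(4558 + k(33, N)) = sqrt(4558 + 4*(-46)**2) = sqrt(4558 + 4*2116) = sqrt(4558 + 8464) = sqrt(13022)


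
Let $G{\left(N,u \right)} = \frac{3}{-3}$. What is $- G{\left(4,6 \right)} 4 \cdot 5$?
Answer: $20$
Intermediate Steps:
$G{\left(N,u \right)} = -1$ ($G{\left(N,u \right)} = 3 \left(- \frac{1}{3}\right) = -1$)
$- G{\left(4,6 \right)} 4 \cdot 5 = \left(-1\right) \left(-1\right) 4 \cdot 5 = 1 \cdot 20 = 20$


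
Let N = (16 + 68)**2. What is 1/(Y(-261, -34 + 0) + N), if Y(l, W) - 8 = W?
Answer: 1/7030 ≈ 0.00014225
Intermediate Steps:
Y(l, W) = 8 + W
N = 7056 (N = 84**2 = 7056)
1/(Y(-261, -34 + 0) + N) = 1/((8 + (-34 + 0)) + 7056) = 1/((8 - 34) + 7056) = 1/(-26 + 7056) = 1/7030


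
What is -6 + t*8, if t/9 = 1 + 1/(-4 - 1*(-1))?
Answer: 42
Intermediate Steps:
t = 6 (t = 9*(1 + 1/(-4 - 1*(-1))) = 9*(1 + 1/(-4 + 1)) = 9*(1 + 1/(-3)) = 9*(1 - ⅓) = 9*(⅔) = 6)
-6 + t*8 = -6 + 6*8 = -6 + 48 = 42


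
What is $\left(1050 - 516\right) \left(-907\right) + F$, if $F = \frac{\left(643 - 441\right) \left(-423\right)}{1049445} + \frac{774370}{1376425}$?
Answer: $- \frac{3109408843096534}{6419921485} \approx -4.8434 \cdot 10^{5}$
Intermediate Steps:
$F = \frac{3089105396}{6419921485}$ ($F = 202 \left(-423\right) \frac{1}{1049445} + 774370 \cdot \frac{1}{1376425} = \left(-85446\right) \frac{1}{1049445} + \frac{154874}{275285} = - \frac{9494}{116605} + \frac{154874}{275285} = \frac{3089105396}{6419921485} \approx 0.48117$)
$\left(1050 - 516\right) \left(-907\right) + F = \left(1050 - 516\right) \left(-907\right) + \frac{3089105396}{6419921485} = 534 \left(-907\right) + \frac{3089105396}{6419921485} = -484338 + \frac{3089105396}{6419921485} = - \frac{3109408843096534}{6419921485}$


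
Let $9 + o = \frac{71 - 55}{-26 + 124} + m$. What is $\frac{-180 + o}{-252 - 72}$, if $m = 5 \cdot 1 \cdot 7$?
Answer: $\frac{3769}{7938} \approx 0.4748$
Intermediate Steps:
$m = 35$ ($m = 5 \cdot 7 = 35$)
$o = \frac{1282}{49}$ ($o = -9 + \left(\frac{71 - 55}{-26 + 124} + 35\right) = -9 + \left(\frac{16}{98} + 35\right) = -9 + \left(16 \cdot \frac{1}{98} + 35\right) = -9 + \left(\frac{8}{49} + 35\right) = -9 + \frac{1723}{49} = \frac{1282}{49} \approx 26.163$)
$\frac{-180 + o}{-252 - 72} = \frac{-180 + \frac{1282}{49}}{-252 - 72} = - \frac{7538}{49 \left(-324\right)} = \left(- \frac{7538}{49}\right) \left(- \frac{1}{324}\right) = \frac{3769}{7938}$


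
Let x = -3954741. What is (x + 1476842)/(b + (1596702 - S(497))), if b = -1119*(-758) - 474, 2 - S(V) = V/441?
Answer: -156107637/153999035 ≈ -1.0137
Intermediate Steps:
S(V) = 2 - V/441
b = 847728 (b = 848202 - 474 = 847728)
(x + 1476842)/(b + (1596702 - S(497))) = (-3954741 + 1476842)/(847728 + (1596702 - (2 - 1/441*497))) = -2477899/(847728 + (1596702 - (2 - 71/63))) = -2477899/(847728 + (1596702 - 1*55/63)) = -2477899/(847728 + (1596702 - 55/63)) = -2477899/(847728 + 100592171/63) = -2477899/153999035/63 = -2477899*63/153999035 = -156107637/153999035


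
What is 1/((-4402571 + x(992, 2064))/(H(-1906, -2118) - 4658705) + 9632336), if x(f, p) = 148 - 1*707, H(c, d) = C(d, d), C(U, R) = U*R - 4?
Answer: 11519/110955171926 ≈ 1.0382e-7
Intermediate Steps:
C(U, R) = -4 + R*U (C(U, R) = R*U - 4 = -4 + R*U)
H(c, d) = -4 + d² (H(c, d) = -4 + d*d = -4 + d²)
x(f, p) = -559 (x(f, p) = 148 - 707 = -559)
1/((-4402571 + x(992, 2064))/(H(-1906, -2118) - 4658705) + 9632336) = 1/((-4402571 - 559)/((-4 + (-2118)²) - 4658705) + 9632336) = 1/(-4403130/((-4 + 4485924) - 4658705) + 9632336) = 1/(-4403130/(4485920 - 4658705) + 9632336) = 1/(-4403130/(-172785) + 9632336) = 1/(-4403130*(-1/172785) + 9632336) = 1/(293542/11519 + 9632336) = 1/(110955171926/11519) = 11519/110955171926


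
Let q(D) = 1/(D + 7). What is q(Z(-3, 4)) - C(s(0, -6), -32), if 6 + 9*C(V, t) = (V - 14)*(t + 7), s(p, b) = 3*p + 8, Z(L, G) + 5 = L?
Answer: -17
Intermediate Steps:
Z(L, G) = -5 + L
s(p, b) = 8 + 3*p
C(V, t) = -⅔ + (-14 + V)*(7 + t)/9 (C(V, t) = -⅔ + ((V - 14)*(t + 7))/9 = -⅔ + ((-14 + V)*(7 + t))/9 = -⅔ + (-14 + V)*(7 + t)/9)
q(D) = 1/(7 + D)
q(Z(-3, 4)) - C(s(0, -6), -32) = 1/(7 + (-5 - 3)) - (-104/9 - 14/9*(-32) + 7*(8 + 3*0)/9 + (⅑)*(8 + 3*0)*(-32)) = 1/(7 - 8) - (-104/9 + 448/9 + 7*(8 + 0)/9 + (⅑)*(8 + 0)*(-32)) = 1/(-1) - (-104/9 + 448/9 + (7/9)*8 + (⅑)*8*(-32)) = -1 - (-104/9 + 448/9 + 56/9 - 256/9) = -1 - 1*16 = -1 - 16 = -17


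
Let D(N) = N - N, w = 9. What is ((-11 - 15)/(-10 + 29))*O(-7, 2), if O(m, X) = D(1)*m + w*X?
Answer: -468/19 ≈ -24.632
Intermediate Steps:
D(N) = 0
O(m, X) = 9*X (O(m, X) = 0*m + 9*X = 0 + 9*X = 9*X)
((-11 - 15)/(-10 + 29))*O(-7, 2) = ((-11 - 15)/(-10 + 29))*(9*2) = -26/19*18 = -468/19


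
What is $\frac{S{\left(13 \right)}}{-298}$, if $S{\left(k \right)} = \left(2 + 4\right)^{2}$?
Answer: $- \frac{18}{149} \approx -0.12081$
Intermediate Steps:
$S{\left(k \right)} = 36$ ($S{\left(k \right)} = 6^{2} = 36$)
$\frac{S{\left(13 \right)}}{-298} = \frac{36}{-298} = 36 \left(- \frac{1}{298}\right) = - \frac{18}{149}$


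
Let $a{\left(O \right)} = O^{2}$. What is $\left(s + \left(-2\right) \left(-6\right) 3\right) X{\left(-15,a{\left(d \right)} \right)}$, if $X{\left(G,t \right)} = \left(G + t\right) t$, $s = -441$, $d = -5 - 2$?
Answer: $-674730$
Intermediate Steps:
$d = -7$
$X{\left(G,t \right)} = t \left(G + t\right)$
$\left(s + \left(-2\right) \left(-6\right) 3\right) X{\left(-15,a{\left(d \right)} \right)} = \left(-441 + \left(-2\right) \left(-6\right) 3\right) \left(-7\right)^{2} \left(-15 + \left(-7\right)^{2}\right) = \left(-441 + 12 \cdot 3\right) 49 \left(-15 + 49\right) = \left(-441 + 36\right) 49 \cdot 34 = \left(-405\right) 1666 = -674730$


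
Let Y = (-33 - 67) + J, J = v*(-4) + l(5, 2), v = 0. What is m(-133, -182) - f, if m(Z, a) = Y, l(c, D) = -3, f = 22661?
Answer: -22764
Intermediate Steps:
J = -3 (J = 0*(-4) - 3 = 0 - 3 = -3)
Y = -103 (Y = (-33 - 67) - 3 = -100 - 3 = -103)
m(Z, a) = -103
m(-133, -182) - f = -103 - 1*22661 = -103 - 22661 = -22764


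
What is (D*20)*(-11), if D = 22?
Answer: -4840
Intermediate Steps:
(D*20)*(-11) = (22*20)*(-11) = 440*(-11) = -4840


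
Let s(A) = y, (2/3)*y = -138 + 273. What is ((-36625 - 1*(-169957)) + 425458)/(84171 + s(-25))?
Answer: 1117580/168747 ≈ 6.6228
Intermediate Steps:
y = 405/2 (y = 3*(-138 + 273)/2 = (3/2)*135 = 405/2 ≈ 202.50)
s(A) = 405/2
((-36625 - 1*(-169957)) + 425458)/(84171 + s(-25)) = ((-36625 - 1*(-169957)) + 425458)/(84171 + 405/2) = ((-36625 + 169957) + 425458)/(168747/2) = (133332 + 425458)*(2/168747) = 558790*(2/168747) = 1117580/168747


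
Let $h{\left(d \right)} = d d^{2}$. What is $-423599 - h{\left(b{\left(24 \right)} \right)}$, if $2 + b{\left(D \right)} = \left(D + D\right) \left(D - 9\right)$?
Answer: $-370569831$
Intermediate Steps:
$b{\left(D \right)} = -2 + 2 D \left(-9 + D\right)$ ($b{\left(D \right)} = -2 + \left(D + D\right) \left(D - 9\right) = -2 + 2 D \left(-9 + D\right)$)
$h{\left(d \right)} = d^{3}$
$-423599 - h{\left(b{\left(24 \right)} \right)} = -423599 - \left(-2 - 432 + 2 \cdot 24^{2}\right)^{3} = -423599 - \left(-2 - 432 + 2 \cdot 576\right)^{3} = -423599 - \left(-2 - 432 + 1152\right)^{3} = -423599 - 718^{3} = -423599 - 370146232 = -370569831$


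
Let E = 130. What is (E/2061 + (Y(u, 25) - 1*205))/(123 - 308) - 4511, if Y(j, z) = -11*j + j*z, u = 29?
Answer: -1720391026/381285 ≈ -4512.1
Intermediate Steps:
(E/2061 + (Y(u, 25) - 1*205))/(123 - 308) - 4511 = (130/2061 + (29*(-11 + 25) - 1*205))/(123 - 308) - 4511 = (130*(1/2061) + (29*14 - 205))/(-185) - 4511 = (130/2061 + (406 - 205))*(-1/185) - 4511 = (130/2061 + 201)*(-1/185) - 4511 = (414391/2061)*(-1/185) - 4511 = -414391/381285 - 4511 = -1720391026/381285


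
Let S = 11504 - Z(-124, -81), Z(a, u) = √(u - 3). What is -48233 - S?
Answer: -59737 + 2*I*√21 ≈ -59737.0 + 9.1651*I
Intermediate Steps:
Z(a, u) = √(-3 + u)
S = 11504 - 2*I*√21 (S = 11504 - √(-3 - 81) = 11504 - √(-84) = 11504 - 2*I*√21 ≈ 11504.0 - 9.1651*I)
-48233 - S = -48233 - (11504 - 2*I*√21) = -48233 + (-11504 + 2*I*√21) = -59737 + 2*I*√21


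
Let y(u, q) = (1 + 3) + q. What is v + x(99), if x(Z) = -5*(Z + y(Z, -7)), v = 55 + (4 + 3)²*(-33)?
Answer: -2042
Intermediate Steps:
y(u, q) = 4 + q
v = -1562 (v = 55 + 7²*(-33) = 55 + 49*(-33) = 55 - 1617 = -1562)
x(Z) = 15 - 5*Z (x(Z) = -5*(Z + (4 - 7)) = -5*(Z - 3) = -5*(-3 + Z) = 15 - 5*Z)
v + x(99) = -1562 + (15 - 5*99) = -1562 + (15 - 495) = -1562 - 480 = -2042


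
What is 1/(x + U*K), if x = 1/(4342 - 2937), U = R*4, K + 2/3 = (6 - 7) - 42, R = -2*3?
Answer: 1405/1472441 ≈ 0.00095420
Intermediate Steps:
R = -6
K = -131/3 (K = -2/3 + ((6 - 7) - 42) = -2/3 + (-1 - 42) = -2/3 - 43 = -131/3 ≈ -43.667)
U = -24 (U = -6*4 = -24)
x = 1/1405 ≈ 0.00071174
1/(x + U*K) = 1/(1/1405 - 24*(-131/3)) = 1/(1/1405 + 1048) = 1/(1472441/1405) = 1405/1472441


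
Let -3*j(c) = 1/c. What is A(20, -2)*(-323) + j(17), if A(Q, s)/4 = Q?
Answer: -1317841/51 ≈ -25840.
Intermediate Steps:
A(Q, s) = 4*Q
j(c) = -1/(3*c)
A(20, -2)*(-323) + j(17) = (4*20)*(-323) - ⅓/17 = 80*(-323) - ⅓*1/17 = -25840 - 1/51 = -1317841/51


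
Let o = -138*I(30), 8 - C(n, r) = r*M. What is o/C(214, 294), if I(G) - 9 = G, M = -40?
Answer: -2691/5884 ≈ -0.45734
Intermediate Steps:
I(G) = 9 + G
C(n, r) = 8 + 40*r (C(n, r) = 8 - r*(-40) = 8 - (-40)*r = 8 + 40*r)
o = -5382 (o = -138*(9 + 30) = -138*39 = -5382)
o/C(214, 294) = -5382/(8 + 40*294) = -5382/(8 + 11760) = -5382/11768 = -5382*1/11768 = -2691/5884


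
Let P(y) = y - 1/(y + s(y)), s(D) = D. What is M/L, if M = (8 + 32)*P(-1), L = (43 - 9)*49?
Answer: -10/833 ≈ -0.012005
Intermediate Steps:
P(y) = y - 1/(2*y) (P(y) = y - 1/(y + y) = y - 1/(2*y))
L = 1666 (L = 34*49 = 1666)
M = -20 (M = (8 + 32)*(-1 - ½/(-1)) = 40*(-1 - ½*(-1)) = 40*(-1 + ½) = 40*(-½) = -20)
M/L = -20/1666 = -20*1/1666 = -10/833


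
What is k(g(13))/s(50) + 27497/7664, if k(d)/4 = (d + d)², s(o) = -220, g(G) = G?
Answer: -3668529/421520 ≈ -8.7031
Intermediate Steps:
k(d) = 16*d² (k(d) = 4*(d + d)² = 4*(2*d)² = 4*(4*d²) = 16*d²)
k(g(13))/s(50) + 27497/7664 = (16*13²)/(-220) + 27497/7664 = (16*169)*(-1/220) + 27497*(1/7664) = 2704*(-1/220) + 27497/7664 = -676/55 + 27497/7664 = -3668529/421520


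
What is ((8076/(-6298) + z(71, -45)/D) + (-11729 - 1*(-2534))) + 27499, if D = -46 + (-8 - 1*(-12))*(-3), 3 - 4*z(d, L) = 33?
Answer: 6685737163/365284 ≈ 18303.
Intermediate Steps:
z(d, L) = -15/2 (z(d, L) = ¾ - ¼*33 = ¾ - 33/4 = -15/2)
D = -58 (D = -46 + (-8 + 12)*(-3) = -46 + 4*(-3) = -46 - 12 = -58)
((8076/(-6298) + z(71, -45)/D) + (-11729 - 1*(-2534))) + 27499 = ((8076/(-6298) - 15/2/(-58)) + (-11729 - 1*(-2534))) + 27499 = ((8076*(-1/6298) - 15/2*(-1/58)) + (-11729 + 2534)) + 27499 = ((-4038/3149 + 15/116) - 9195) + 27499 = (-421173/365284 - 9195) + 27499 = -3359207553/365284 + 27499 = 6685737163/365284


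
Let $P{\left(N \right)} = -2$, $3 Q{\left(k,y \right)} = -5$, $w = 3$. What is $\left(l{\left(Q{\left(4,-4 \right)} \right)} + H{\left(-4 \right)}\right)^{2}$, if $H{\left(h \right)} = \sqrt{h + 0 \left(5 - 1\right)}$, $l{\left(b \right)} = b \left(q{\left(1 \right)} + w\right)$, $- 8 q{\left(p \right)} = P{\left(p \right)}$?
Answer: $\frac{3649}{144} - \frac{65 i}{3} \approx 25.34 - 21.667 i$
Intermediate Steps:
$Q{\left(k,y \right)} = - \frac{5}{3}$ ($Q{\left(k,y \right)} = \frac{1}{3} \left(-5\right) = - \frac{5}{3}$)
$q{\left(p \right)} = \frac{1}{4}$ ($q{\left(p \right)} = \left(- \frac{1}{8}\right) \left(-2\right) = \frac{1}{4}$)
$l{\left(b \right)} = \frac{13 b}{4}$ ($l{\left(b \right)} = b \left(\frac{1}{4} + 3\right) = b \frac{13}{4} = \frac{13 b}{4}$)
$H{\left(h \right)} = \sqrt{h}$ ($H{\left(h \right)} = \sqrt{h + 0 \cdot 4} = \sqrt{h + 0} = \sqrt{h}$)
$\left(l{\left(Q{\left(4,-4 \right)} \right)} + H{\left(-4 \right)}\right)^{2} = \left(\frac{13}{4} \left(- \frac{5}{3}\right) + \sqrt{-4}\right)^{2} = \left(- \frac{65}{12} + 2 i\right)^{2}$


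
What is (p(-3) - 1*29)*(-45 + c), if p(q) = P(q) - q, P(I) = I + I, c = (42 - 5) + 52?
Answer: -1408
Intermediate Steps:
c = 89 (c = 37 + 52 = 89)
P(I) = 2*I
p(q) = q (p(q) = 2*q - q = q)
(p(-3) - 1*29)*(-45 + c) = (-3 - 1*29)*(-45 + 89) = (-3 - 29)*44 = -32*44 = -1408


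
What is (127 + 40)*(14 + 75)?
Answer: 14863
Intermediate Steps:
(127 + 40)*(14 + 75) = 167*89 = 14863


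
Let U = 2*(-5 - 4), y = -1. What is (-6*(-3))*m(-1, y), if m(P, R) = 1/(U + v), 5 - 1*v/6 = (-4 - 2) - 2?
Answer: 3/10 ≈ 0.30000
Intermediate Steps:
v = 78 (v = 30 - 6*((-4 - 2) - 2) = 30 - 6*(-6 - 2) = 30 - 6*(-8) = 30 + 48 = 78)
U = -18 (U = 2*(-9) = -18)
m(P, R) = 1/60 (m(P, R) = 1/(-18 + 78) = 1/60)
(-6*(-3))*m(-1, y) = -6*(-3)*(1/60) = 18*(1/60) = 3/10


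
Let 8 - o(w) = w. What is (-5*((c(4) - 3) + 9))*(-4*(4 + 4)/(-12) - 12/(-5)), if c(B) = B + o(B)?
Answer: -1064/3 ≈ -354.67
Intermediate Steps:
o(w) = 8 - w
c(B) = 8 (c(B) = B + (8 - B) = 8)
(-5*((c(4) - 3) + 9))*(-4*(4 + 4)/(-12) - 12/(-5)) = (-5*((8 - 3) + 9))*(-4*(4 + 4)/(-12) - 12/(-5)) = (-5*(5 + 9))*(-4*8*(-1/12) - 12*(-1/5)) = (-5*14)*(-32*(-1/12) + 12/5) = -70*(8/3 + 12/5) = -70*76/15 = -1064/3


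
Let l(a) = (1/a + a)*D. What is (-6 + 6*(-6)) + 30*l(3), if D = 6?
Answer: 558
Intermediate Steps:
l(a) = 6*a + 6/a (l(a) = (1/a + a)*6 = (a + 1/a)*6 = 6*a + 6/a)
(-6 + 6*(-6)) + 30*l(3) = (-6 + 6*(-6)) + 30*(6*3 + 6/3) = (-6 - 36) + 30*(18 + 6*(⅓)) = -42 + 30*(18 + 2) = -42 + 30*20 = -42 + 600 = 558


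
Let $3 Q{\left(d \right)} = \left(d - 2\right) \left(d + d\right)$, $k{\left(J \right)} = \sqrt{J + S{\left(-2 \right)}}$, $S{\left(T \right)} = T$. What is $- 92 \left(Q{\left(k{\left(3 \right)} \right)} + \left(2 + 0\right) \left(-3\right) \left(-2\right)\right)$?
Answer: $- \frac{3128}{3} \approx -1042.7$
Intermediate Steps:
$k{\left(J \right)} = \sqrt{-2 + J}$ ($k{\left(J \right)} = \sqrt{J - 2} = \sqrt{-2 + J}$)
$Q{\left(d \right)} = \frac{2 d \left(-2 + d\right)}{3}$ ($Q{\left(d \right)} = \frac{\left(d - 2\right) \left(d + d\right)}{3} = \frac{\left(-2 + d\right) 2 d}{3} = \frac{2 d \left(-2 + d\right)}{3}$)
$- 92 \left(Q{\left(k{\left(3 \right)} \right)} + \left(2 + 0\right) \left(-3\right) \left(-2\right)\right) = - 92 \left(\frac{2 \sqrt{-2 + 3} \left(-2 + \sqrt{-2 + 3}\right)}{3} + \left(2 + 0\right) \left(-3\right) \left(-2\right)\right) = - 92 \left(\frac{2 \sqrt{1} \left(-2 + \sqrt{1}\right)}{3} + 2 \left(-3\right) \left(-2\right)\right) = - 92 \left(\frac{2}{3} \cdot 1 \left(-2 + 1\right) - -12\right) = - 92 \left(\frac{2}{3} \cdot 1 \left(-1\right) + 12\right) = - 92 \left(- \frac{2}{3} + 12\right) = \left(-92\right) \frac{34}{3} = - \frac{3128}{3}$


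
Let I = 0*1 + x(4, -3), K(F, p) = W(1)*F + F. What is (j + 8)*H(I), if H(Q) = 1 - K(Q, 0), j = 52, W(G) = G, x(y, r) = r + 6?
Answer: -300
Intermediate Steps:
x(y, r) = 6 + r
K(F, p) = 2*F (K(F, p) = 1*F + F = F + F = 2*F)
I = 3 (I = 0*1 + (6 - 3) = 0 + 3 = 3)
H(Q) = 1 - 2*Q
(j + 8)*H(I) = (52 + 8)*(1 - 2*3) = 60*(1 - 6) = 60*(-5) = -300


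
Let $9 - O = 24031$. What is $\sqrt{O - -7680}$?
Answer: $i \sqrt{16342} \approx 127.84 i$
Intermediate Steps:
$O = -24022$ ($O = 9 - 24031 = -24022$)
$\sqrt{O - -7680} = \sqrt{-24022 - -7680} = \sqrt{-24022 + 7680} = \sqrt{-16342} = i \sqrt{16342}$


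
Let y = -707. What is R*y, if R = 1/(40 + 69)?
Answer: -707/109 ≈ -6.4862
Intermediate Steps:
R = 1/109 ≈ 0.0091743
R*y = (1/109)*(-707) = -707/109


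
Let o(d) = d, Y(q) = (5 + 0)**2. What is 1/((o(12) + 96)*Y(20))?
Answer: 1/2700 ≈ 0.00037037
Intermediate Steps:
Y(q) = 25 (Y(q) = 5**2 = 25)
1/((o(12) + 96)*Y(20)) = 1/((12 + 96)*25) = (1/25)/108 = (1/108)*(1/25) = 1/2700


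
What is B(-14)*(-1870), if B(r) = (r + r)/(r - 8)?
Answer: -2380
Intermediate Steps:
B(r) = 2*r/(-8 + r) (B(r) = (2*r)/(-8 + r) = 2*r/(-8 + r))
B(-14)*(-1870) = (2*(-14)/(-8 - 14))*(-1870) = (2*(-14)/(-22))*(-1870) = (2*(-14)*(-1/22))*(-1870) = (14/11)*(-1870) = -2380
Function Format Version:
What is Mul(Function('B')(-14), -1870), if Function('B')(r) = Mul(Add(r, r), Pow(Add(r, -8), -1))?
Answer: -2380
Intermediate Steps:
Function('B')(r) = Mul(2, r, Pow(Add(-8, r), -1)) (Function('B')(r) = Mul(Mul(2, r), Pow(Add(-8, r), -1)) = Mul(2, r, Pow(Add(-8, r), -1)))
Mul(Function('B')(-14), -1870) = Mul(Mul(2, -14, Pow(Add(-8, -14), -1)), -1870) = Mul(Mul(2, -14, Pow(-22, -1)), -1870) = Mul(Mul(2, -14, Rational(-1, 22)), -1870) = Mul(Rational(14, 11), -1870) = -2380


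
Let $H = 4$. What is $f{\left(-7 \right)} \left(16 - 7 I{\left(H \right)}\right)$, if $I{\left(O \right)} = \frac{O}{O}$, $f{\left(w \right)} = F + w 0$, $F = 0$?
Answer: $0$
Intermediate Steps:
$f{\left(w \right)} = 0$ ($f{\left(w \right)} = 0 + w 0 = 0 + 0 = 0$)
$I{\left(O \right)} = 1$
$f{\left(-7 \right)} \left(16 - 7 I{\left(H \right)}\right) = 0 \left(16 - 7\right) = 0 \cdot 9 = 0$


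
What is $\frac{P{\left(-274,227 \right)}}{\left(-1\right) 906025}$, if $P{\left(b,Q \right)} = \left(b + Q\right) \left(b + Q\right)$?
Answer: $- \frac{2209}{906025} \approx -0.0024381$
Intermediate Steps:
$P{\left(b,Q \right)} = \left(Q + b\right)^{2}$ ($P{\left(b,Q \right)} = \left(Q + b\right) \left(Q + b\right) = \left(Q + b\right)^{2}$)
$\frac{P{\left(-274,227 \right)}}{\left(-1\right) 906025} = \frac{\left(227 - 274\right)^{2}}{\left(-1\right) 906025} = \frac{\left(-47\right)^{2}}{-906025} = 2209 \left(- \frac{1}{906025}\right) = - \frac{2209}{906025}$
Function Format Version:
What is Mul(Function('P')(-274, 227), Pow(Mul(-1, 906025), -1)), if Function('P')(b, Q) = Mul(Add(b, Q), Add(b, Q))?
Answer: Rational(-2209, 906025) ≈ -0.0024381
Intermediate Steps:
Function('P')(b, Q) = Pow(Add(Q, b), 2) (Function('P')(b, Q) = Mul(Add(Q, b), Add(Q, b)) = Pow(Add(Q, b), 2))
Mul(Function('P')(-274, 227), Pow(Mul(-1, 906025), -1)) = Mul(Pow(Add(227, -274), 2), Pow(Mul(-1, 906025), -1)) = Mul(Pow(-47, 2), Pow(-906025, -1)) = Mul(2209, Rational(-1, 906025)) = Rational(-2209, 906025)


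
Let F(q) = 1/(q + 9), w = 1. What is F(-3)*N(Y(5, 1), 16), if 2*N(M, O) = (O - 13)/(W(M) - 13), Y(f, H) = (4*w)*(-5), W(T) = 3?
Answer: -1/40 ≈ -0.025000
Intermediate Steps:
Y(f, H) = -20 (Y(f, H) = (4*1)*(-5) = 4*(-5) = -20)
N(M, O) = 13/20 - O/20 (N(M, O) = ((O - 13)/(3 - 13))/2 = ((-13 + O)/(-10))/2 = ((-13 + O)*(-⅒))/2 = (13/10 - O/10)/2 = 13/20 - O/20)
F(q) = 1/(9 + q)
F(-3)*N(Y(5, 1), 16) = (13/20 - 1/20*16)/(9 - 3) = (13/20 - ⅘)/6 = (⅙)*(-3/20) = -1/40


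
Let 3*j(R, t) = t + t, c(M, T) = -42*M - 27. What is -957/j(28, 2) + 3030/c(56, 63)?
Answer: -2280743/3172 ≈ -719.02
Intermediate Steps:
c(M, T) = -27 - 42*M
j(R, t) = 2*t/3 (j(R, t) = (t + t)/3 = (2*t)/3 = 2*t/3)
-957/j(28, 2) + 3030/c(56, 63) = -957/((⅔)*2) + 3030/(-27 - 42*56) = -957/4/3 + 3030/(-27 - 2352) = -957*¾ + 3030/(-2379) = -2871/4 + 3030*(-1/2379) = -2871/4 - 1010/793 = -2280743/3172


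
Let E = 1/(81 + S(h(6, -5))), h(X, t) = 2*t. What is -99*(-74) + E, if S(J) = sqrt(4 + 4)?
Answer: 48007359/6553 - 2*sqrt(2)/6553 ≈ 7326.0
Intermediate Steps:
S(J) = 2*sqrt(2) (S(J) = sqrt(8) = 2*sqrt(2))
E = 1/(81 + 2*sqrt(2)) ≈ 0.011929
-99*(-74) + E = -99*(-74) + (81/6553 - 2*sqrt(2)/6553) = 7326 + (81/6553 - 2*sqrt(2)/6553) = 48007359/6553 - 2*sqrt(2)/6553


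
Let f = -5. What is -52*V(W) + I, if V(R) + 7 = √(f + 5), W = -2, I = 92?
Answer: 456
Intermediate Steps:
V(R) = -7 (V(R) = -7 + √(-5 + 5) = -7 + √0 = -7 + 0 = -7)
-52*V(W) + I = -52*(-7) + 92 = 364 + 92 = 456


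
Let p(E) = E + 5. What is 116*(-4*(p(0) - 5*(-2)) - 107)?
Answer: -19372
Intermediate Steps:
p(E) = 5 + E
116*(-4*(p(0) - 5*(-2)) - 107) = 116*(-4*((5 + 0) - 5*(-2)) - 107) = 116*(-4*(5 - 1*(-10)) - 107) = 116*(-4*(5 + 10) - 107) = 116*(-4*15 - 107) = 116*(-60 - 107) = 116*(-167) = -19372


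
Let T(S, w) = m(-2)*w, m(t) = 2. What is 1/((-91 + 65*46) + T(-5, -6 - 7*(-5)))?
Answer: 1/2957 ≈ 0.00033818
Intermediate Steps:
T(S, w) = 2*w
1/((-91 + 65*46) + T(-5, -6 - 7*(-5))) = 1/((-91 + 65*46) + 2*(-6 - 7*(-5))) = 1/((-91 + 2990) + 2*(-6 + 35)) = 1/(2899 + 2*29) = 1/(2899 + 58) = 1/2957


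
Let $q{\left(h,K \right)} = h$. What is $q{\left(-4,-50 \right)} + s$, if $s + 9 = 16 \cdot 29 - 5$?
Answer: $446$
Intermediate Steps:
$s = 450$ ($s = -9 + \left(16 \cdot 29 - 5\right) = -9 + \left(464 - 5\right) = -9 + 459 = 450$)
$q{\left(-4,-50 \right)} + s = -4 + 450 = 446$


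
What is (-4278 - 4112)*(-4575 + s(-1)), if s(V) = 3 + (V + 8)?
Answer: 38300350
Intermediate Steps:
s(V) = 11 + V (s(V) = 3 + (8 + V) = 11 + V)
(-4278 - 4112)*(-4575 + s(-1)) = (-4278 - 4112)*(-4575 + (11 - 1)) = -8390*(-4575 + 10) = -8390*(-4565) = 38300350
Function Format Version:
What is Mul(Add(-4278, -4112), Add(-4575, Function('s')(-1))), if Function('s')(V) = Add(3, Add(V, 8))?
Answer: 38300350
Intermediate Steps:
Function('s')(V) = Add(11, V) (Function('s')(V) = Add(3, Add(8, V)) = Add(11, V))
Mul(Add(-4278, -4112), Add(-4575, Function('s')(-1))) = Mul(Add(-4278, -4112), Add(-4575, Add(11, -1))) = Mul(-8390, Add(-4575, 10)) = Mul(-8390, -4565) = 38300350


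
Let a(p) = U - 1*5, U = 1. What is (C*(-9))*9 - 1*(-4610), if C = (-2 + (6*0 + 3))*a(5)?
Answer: 4934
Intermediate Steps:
a(p) = -4 (a(p) = 1 - 1*5 = 1 - 5 = -4)
C = -4 (C = (-2 + (6*0 + 3))*(-4) = (-2 + (0 + 3))*(-4) = (-2 + 3)*(-4) = 1*(-4) = -4)
(C*(-9))*9 - 1*(-4610) = -4*(-9)*9 - 1*(-4610) = 36*9 + 4610 = 324 + 4610 = 4934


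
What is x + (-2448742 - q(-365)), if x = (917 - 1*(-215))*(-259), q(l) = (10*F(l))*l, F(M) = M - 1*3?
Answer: -4085130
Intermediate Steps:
F(M) = -3 + M (F(M) = M - 3 = -3 + M)
q(l) = l*(-30 + 10*l) (q(l) = (10*(-3 + l))*l = (-30 + 10*l)*l = l*(-30 + 10*l))
x = -293188 (x = (917 + 215)*(-259) = 1132*(-259) = -293188)
x + (-2448742 - q(-365)) = -293188 + (-2448742 - 10*(-365)*(-3 - 365)) = -293188 + (-2448742 - 10*(-365)*(-368)) = -293188 + (-2448742 - 1*1343200) = -293188 + (-2448742 - 1343200) = -293188 - 3791942 = -4085130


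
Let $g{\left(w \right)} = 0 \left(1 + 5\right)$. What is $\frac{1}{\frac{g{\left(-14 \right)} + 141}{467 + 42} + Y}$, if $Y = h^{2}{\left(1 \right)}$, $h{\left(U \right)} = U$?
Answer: $\frac{509}{650} \approx 0.78308$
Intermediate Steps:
$g{\left(w \right)} = 0$ ($g{\left(w \right)} = 0 \cdot 6 = 0$)
$Y = 1$ ($Y = 1^{2} = 1$)
$\frac{1}{\frac{g{\left(-14 \right)} + 141}{467 + 42} + Y} = \frac{1}{\frac{0 + 141}{467 + 42} + 1} = \frac{1}{\frac{141}{509} + 1} = \frac{1}{\frac{650}{509}} = \frac{509}{650}$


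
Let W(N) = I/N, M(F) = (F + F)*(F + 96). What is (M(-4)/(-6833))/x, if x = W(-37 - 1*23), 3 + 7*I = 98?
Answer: -61824/129827 ≈ -0.47620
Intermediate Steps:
I = 95/7 (I = -3/7 + (1/7)*98 = -3/7 + 14 = 95/7 ≈ 13.571)
M(F) = 2*F*(96 + F) (M(F) = (2*F)*(96 + F) = 2*F*(96 + F))
W(N) = 95/(7*N)
x = -19/84 (x = 95/(7*(-37 - 1*23)) = 95/(7*(-37 - 23)) = (95/7)/(-60) = (95/7)*(-1/60) = -19/84 ≈ -0.22619)
(M(-4)/(-6833))/x = ((2*(-4)*(96 - 4))/(-6833))/(-19/84) = ((2*(-4)*92)*(-1/6833))*(-84/19) = -736*(-1/6833)*(-84/19) = (736/6833)*(-84/19) = -61824/129827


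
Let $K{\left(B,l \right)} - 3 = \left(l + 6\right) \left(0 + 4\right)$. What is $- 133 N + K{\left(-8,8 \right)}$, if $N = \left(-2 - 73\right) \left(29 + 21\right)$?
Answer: $498809$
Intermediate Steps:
$N = -3750$ ($N = \left(-75\right) 50 = -3750$)
$K{\left(B,l \right)} = 27 + 4 l$ ($K{\left(B,l \right)} = 3 + \left(l + 6\right) \left(0 + 4\right) = 3 + \left(6 + l\right) 4 = 3 + \left(24 + 4 l\right) = 27 + 4 l$)
$- 133 N + K{\left(-8,8 \right)} = \left(-133\right) \left(-3750\right) + \left(27 + 4 \cdot 8\right) = 498750 + \left(27 + 32\right) = 498750 + 59 = 498809$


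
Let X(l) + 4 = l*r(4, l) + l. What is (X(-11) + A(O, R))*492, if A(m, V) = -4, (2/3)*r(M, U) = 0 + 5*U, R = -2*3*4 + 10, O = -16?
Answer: 437142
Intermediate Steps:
R = -14 (R = -6*4 + 10 = -24 + 10 = -14)
r(M, U) = 15*U/2 (r(M, U) = 3*(0 + 5*U)/2 = 3*(5*U)/2 = 15*U/2)
X(l) = -4 + l + 15*l²/2 (X(l) = -4 + (l*(15*l/2) + l) = -4 + (15*l²/2 + l) = -4 + (l + 15*l²/2) = -4 + l + 15*l²/2)
(X(-11) + A(O, R))*492 = ((-4 - 11 + (15/2)*(-11)²) - 4)*492 = ((-4 - 11 + (15/2)*121) - 4)*492 = ((-4 - 11 + 1815/2) - 4)*492 = (1785/2 - 4)*492 = (1777/2)*492 = 437142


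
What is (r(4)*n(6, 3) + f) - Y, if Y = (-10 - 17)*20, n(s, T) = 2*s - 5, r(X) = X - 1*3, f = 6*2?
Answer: 559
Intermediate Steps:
f = 12
r(X) = -3 + X (r(X) = X - 3 = -3 + X)
n(s, T) = -5 + 2*s
Y = -540 (Y = -27*20 = -540)
(r(4)*n(6, 3) + f) - Y = ((-3 + 4)*(-5 + 2*6) + 12) - 1*(-540) = (1*(-5 + 12) + 12) + 540 = (1*7 + 12) + 540 = (7 + 12) + 540 = 19 + 540 = 559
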